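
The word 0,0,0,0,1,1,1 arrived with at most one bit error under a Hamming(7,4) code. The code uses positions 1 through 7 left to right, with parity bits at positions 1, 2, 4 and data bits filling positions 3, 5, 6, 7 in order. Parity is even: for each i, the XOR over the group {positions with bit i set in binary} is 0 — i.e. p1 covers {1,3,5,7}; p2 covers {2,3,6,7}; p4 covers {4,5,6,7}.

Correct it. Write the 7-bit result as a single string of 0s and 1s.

s1 (pos 1,3,5,7): 0⊕0⊕1⊕1 = 0
s2 (pos 2,3,6,7): 0⊕0⊕1⊕1 = 0
s4 (pos 4,5,6,7): 0⊕1⊕1⊕1 = 1
Syndrome s4…s1 = 100 → error at position 4.
Flip position 4: 0000111 → 0001111

0001111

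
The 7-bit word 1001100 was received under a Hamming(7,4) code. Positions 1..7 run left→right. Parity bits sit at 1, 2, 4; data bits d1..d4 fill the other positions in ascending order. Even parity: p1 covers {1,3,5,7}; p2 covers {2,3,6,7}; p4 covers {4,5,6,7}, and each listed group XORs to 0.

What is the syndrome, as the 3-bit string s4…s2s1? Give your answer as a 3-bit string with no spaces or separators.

000

s1 (pos 1,3,5,7): 1⊕0⊕1⊕0 = 0
s2 (pos 2,3,6,7): 0⊕0⊕0⊕0 = 0
s4 (pos 4,5,6,7): 1⊕1⊕0⊕0 = 0
Syndrome s4…s1 = 000 → no error.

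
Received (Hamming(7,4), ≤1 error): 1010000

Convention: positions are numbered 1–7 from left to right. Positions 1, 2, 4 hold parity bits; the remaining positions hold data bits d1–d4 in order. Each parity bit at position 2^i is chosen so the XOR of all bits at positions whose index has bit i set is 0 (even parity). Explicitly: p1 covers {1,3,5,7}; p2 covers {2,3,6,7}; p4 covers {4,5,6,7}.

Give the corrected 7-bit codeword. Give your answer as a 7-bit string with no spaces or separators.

s1 (pos 1,3,5,7): 1⊕1⊕0⊕0 = 0
s2 (pos 2,3,6,7): 0⊕1⊕0⊕0 = 1
s4 (pos 4,5,6,7): 0⊕0⊕0⊕0 = 0
Syndrome s4…s1 = 010 → error at position 2.
Flip position 2: 1010000 → 1110000

1110000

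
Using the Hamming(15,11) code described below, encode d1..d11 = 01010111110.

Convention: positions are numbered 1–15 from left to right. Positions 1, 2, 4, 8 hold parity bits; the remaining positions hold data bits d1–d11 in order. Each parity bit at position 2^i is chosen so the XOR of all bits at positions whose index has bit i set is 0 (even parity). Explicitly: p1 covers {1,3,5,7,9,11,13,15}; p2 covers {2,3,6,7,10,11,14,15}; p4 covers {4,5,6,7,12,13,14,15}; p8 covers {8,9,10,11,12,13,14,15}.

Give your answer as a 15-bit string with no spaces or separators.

000110110111110

Place data at non-parity positions: p1 p2 0 p4 1 0 1 p8 0 1 1 1 1 1 0
p1 (pos 1,3,5,7,9,11,13,15): XOR of data positions = 0⊕1⊕1⊕0⊕1⊕1⊕0 = 0
p2 (pos 2,3,6,7,10,11,14,15): XOR of data positions = 0⊕0⊕1⊕1⊕1⊕1⊕0 = 0
p4 (pos 4,5,6,7,12,13,14,15): XOR of data positions = 1⊕0⊕1⊕1⊕1⊕1⊕0 = 1
p8 (pos 8,9,10,11,12,13,14,15): XOR of data positions = 0⊕1⊕1⊕1⊕1⊕1⊕0 = 1
Codeword: 000110110111110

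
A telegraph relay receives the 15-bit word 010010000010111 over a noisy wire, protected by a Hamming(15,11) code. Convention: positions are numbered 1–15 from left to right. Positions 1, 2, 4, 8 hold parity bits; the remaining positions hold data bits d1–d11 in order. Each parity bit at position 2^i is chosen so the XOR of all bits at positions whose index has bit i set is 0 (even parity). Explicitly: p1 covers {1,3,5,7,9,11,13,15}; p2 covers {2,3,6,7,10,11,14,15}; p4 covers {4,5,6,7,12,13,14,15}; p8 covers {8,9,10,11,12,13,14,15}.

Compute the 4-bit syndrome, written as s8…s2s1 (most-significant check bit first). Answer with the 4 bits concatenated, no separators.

s1 (pos 1,3,5,7,9,11,13,15): 0⊕0⊕1⊕0⊕0⊕1⊕1⊕1 = 0
s2 (pos 2,3,6,7,10,11,14,15): 1⊕0⊕0⊕0⊕0⊕1⊕1⊕1 = 0
s4 (pos 4,5,6,7,12,13,14,15): 0⊕1⊕0⊕0⊕0⊕1⊕1⊕1 = 0
s8 (pos 8,9,10,11,12,13,14,15): 0⊕0⊕0⊕1⊕0⊕1⊕1⊕1 = 0
Syndrome s8…s1 = 0000 → no error.

0000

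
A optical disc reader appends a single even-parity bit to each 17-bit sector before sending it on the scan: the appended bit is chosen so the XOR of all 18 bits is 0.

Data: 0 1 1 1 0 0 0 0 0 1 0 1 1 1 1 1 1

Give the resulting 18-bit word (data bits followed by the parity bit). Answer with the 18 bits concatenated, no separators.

XOR of the 17 data bits: 0⊕1⊕1⊕1⊕0⊕0⊕0⊕0⊕0⊕1⊕0⊕1⊕1⊕1⊕1⊕1⊕1 = 0
Parity bit = 0 (so all 18 bits XOR to 0).

011100000101111110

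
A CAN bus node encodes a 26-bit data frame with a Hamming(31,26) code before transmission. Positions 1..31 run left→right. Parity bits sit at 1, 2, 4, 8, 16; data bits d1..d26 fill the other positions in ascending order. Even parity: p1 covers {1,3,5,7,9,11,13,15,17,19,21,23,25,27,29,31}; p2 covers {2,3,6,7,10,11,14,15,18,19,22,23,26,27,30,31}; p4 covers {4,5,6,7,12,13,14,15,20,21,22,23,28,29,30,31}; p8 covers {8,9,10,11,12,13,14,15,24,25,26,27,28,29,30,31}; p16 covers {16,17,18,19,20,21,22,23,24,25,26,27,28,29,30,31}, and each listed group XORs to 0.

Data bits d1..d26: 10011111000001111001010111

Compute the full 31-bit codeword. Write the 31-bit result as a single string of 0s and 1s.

0110001111110001001111001010111

Place data at non-parity positions: p1 p2 1 p4 0 0 1 p8 1 1 1 1 0 0 0 p16 0 0 1 1 1 1 0 0 1 0 1 0 1 1 1
p1 (pos 1,3,5,7,9,11,13,15,17,19,21,23,25,27,29,31): XOR of data positions = 1⊕0⊕1⊕1⊕1⊕0⊕0⊕0⊕1⊕1⊕0⊕1⊕1⊕1⊕1 = 0
p2 (pos 2,3,6,7,10,11,14,15,18,19,22,23,26,27,30,31): XOR of data positions = 1⊕0⊕1⊕1⊕1⊕0⊕0⊕0⊕1⊕1⊕0⊕0⊕1⊕1⊕1 = 1
p4 (pos 4,5,6,7,12,13,14,15,20,21,22,23,28,29,30,31): XOR of data positions = 0⊕0⊕1⊕1⊕0⊕0⊕0⊕1⊕1⊕1⊕0⊕0⊕1⊕1⊕1 = 0
p8 (pos 8,9,10,11,12,13,14,15,24,25,26,27,28,29,30,31): XOR of data positions = 1⊕1⊕1⊕1⊕0⊕0⊕0⊕0⊕1⊕0⊕1⊕0⊕1⊕1⊕1 = 1
p16 (pos 16,17,18,19,20,21,22,23,24,25,26,27,28,29,30,31): XOR of data positions = 0⊕0⊕1⊕1⊕1⊕1⊕0⊕0⊕1⊕0⊕1⊕0⊕1⊕1⊕1 = 1
Codeword: 0110001111110001001111001010111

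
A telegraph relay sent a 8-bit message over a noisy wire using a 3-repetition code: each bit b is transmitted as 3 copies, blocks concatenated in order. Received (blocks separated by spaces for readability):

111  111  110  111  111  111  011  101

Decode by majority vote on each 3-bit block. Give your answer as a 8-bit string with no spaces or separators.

Block 1 (111): 3 ones → 1
Block 2 (111): 3 ones → 1
Block 3 (110): 2 ones → 1
Block 4 (111): 3 ones → 1
Block 5 (111): 3 ones → 1
Block 6 (111): 3 ones → 1
Block 7 (011): 2 ones → 1
Block 8 (101): 2 ones → 1

11111111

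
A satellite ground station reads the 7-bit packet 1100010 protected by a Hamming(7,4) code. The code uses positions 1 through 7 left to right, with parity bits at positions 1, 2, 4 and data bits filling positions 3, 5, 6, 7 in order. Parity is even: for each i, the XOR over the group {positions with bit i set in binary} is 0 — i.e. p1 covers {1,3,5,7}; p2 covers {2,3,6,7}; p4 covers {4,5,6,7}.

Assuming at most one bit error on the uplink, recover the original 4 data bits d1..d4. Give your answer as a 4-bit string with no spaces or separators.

s1 (pos 1,3,5,7): 1⊕0⊕0⊕0 = 1
s2 (pos 2,3,6,7): 1⊕0⊕1⊕0 = 0
s4 (pos 4,5,6,7): 0⊕0⊕1⊕0 = 1
Syndrome s4…s1 = 101 → error at position 5.
Flip position 5: 1100010 → 1100110
Read data bits from positions 3,5,6,7: 0110

0110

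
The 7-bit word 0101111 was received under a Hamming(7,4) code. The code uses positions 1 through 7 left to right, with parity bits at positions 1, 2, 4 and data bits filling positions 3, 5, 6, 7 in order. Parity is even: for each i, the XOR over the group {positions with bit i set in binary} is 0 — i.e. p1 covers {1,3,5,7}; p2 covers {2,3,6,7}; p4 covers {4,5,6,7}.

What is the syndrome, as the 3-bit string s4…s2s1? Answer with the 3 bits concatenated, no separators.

s1 (pos 1,3,5,7): 0⊕0⊕1⊕1 = 0
s2 (pos 2,3,6,7): 1⊕0⊕1⊕1 = 1
s4 (pos 4,5,6,7): 1⊕1⊕1⊕1 = 0
Syndrome s4…s1 = 010 → error at position 2.

010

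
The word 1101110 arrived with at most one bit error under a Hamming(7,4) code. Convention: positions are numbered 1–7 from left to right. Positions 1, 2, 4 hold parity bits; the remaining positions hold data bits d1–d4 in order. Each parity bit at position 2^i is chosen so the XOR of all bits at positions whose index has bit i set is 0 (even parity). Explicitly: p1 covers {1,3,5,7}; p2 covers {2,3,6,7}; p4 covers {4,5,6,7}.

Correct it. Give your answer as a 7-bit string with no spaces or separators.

1100110

s1 (pos 1,3,5,7): 1⊕0⊕1⊕0 = 0
s2 (pos 2,3,6,7): 1⊕0⊕1⊕0 = 0
s4 (pos 4,5,6,7): 1⊕1⊕1⊕0 = 1
Syndrome s4…s1 = 100 → error at position 4.
Flip position 4: 1101110 → 1100110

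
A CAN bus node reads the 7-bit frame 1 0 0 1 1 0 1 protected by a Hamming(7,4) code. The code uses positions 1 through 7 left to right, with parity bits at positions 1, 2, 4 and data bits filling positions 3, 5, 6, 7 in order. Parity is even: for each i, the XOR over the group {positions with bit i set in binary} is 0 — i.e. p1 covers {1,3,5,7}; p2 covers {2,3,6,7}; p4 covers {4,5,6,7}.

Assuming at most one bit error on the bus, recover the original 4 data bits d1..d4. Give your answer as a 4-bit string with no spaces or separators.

0100

s1 (pos 1,3,5,7): 1⊕0⊕1⊕1 = 1
s2 (pos 2,3,6,7): 0⊕0⊕0⊕1 = 1
s4 (pos 4,5,6,7): 1⊕1⊕0⊕1 = 1
Syndrome s4…s1 = 111 → error at position 7.
Flip position 7: 1001101 → 1001100
Read data bits from positions 3,5,6,7: 0100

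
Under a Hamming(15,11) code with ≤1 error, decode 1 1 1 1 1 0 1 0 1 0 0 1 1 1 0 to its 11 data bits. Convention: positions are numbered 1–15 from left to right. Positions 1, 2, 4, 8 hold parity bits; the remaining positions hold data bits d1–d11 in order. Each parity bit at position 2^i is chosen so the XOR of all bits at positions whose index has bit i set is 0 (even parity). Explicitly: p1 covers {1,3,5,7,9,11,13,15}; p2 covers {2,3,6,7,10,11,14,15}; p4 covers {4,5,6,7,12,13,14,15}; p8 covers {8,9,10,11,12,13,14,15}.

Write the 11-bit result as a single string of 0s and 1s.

11011001110

s1 (pos 1,3,5,7,9,11,13,15): 1⊕1⊕1⊕1⊕1⊕0⊕1⊕0 = 0
s2 (pos 2,3,6,7,10,11,14,15): 1⊕1⊕0⊕1⊕0⊕0⊕1⊕0 = 0
s4 (pos 4,5,6,7,12,13,14,15): 1⊕1⊕0⊕1⊕1⊕1⊕1⊕0 = 0
s8 (pos 8,9,10,11,12,13,14,15): 0⊕1⊕0⊕0⊕1⊕1⊕1⊕0 = 0
Syndrome s8…s1 = 0000 → no error.
Read data bits from positions 3,5,6,7,9,10,11,12,13,14,15: 11011001110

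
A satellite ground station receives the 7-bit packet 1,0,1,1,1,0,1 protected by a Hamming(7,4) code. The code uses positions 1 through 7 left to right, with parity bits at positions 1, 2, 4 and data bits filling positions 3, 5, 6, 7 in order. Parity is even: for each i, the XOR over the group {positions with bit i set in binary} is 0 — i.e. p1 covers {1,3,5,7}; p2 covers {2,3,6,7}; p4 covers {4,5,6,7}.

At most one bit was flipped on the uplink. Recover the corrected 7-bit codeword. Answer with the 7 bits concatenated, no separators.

1010101

s1 (pos 1,3,5,7): 1⊕1⊕1⊕1 = 0
s2 (pos 2,3,6,7): 0⊕1⊕0⊕1 = 0
s4 (pos 4,5,6,7): 1⊕1⊕0⊕1 = 1
Syndrome s4…s1 = 100 → error at position 4.
Flip position 4: 1011101 → 1010101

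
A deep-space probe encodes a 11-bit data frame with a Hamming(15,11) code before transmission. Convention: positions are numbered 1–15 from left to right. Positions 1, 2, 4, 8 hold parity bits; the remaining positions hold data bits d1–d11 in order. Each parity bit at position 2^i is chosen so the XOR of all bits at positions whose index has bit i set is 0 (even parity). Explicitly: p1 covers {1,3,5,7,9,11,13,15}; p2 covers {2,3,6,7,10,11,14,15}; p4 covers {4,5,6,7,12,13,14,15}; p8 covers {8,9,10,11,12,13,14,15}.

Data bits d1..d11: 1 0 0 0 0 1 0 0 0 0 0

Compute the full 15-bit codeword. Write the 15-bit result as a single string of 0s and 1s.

101000010100000

Place data at non-parity positions: p1 p2 1 p4 0 0 0 p8 0 1 0 0 0 0 0
p1 (pos 1,3,5,7,9,11,13,15): XOR of data positions = 1⊕0⊕0⊕0⊕0⊕0⊕0 = 1
p2 (pos 2,3,6,7,10,11,14,15): XOR of data positions = 1⊕0⊕0⊕1⊕0⊕0⊕0 = 0
p4 (pos 4,5,6,7,12,13,14,15): XOR of data positions = 0⊕0⊕0⊕0⊕0⊕0⊕0 = 0
p8 (pos 8,9,10,11,12,13,14,15): XOR of data positions = 0⊕1⊕0⊕0⊕0⊕0⊕0 = 1
Codeword: 101000010100000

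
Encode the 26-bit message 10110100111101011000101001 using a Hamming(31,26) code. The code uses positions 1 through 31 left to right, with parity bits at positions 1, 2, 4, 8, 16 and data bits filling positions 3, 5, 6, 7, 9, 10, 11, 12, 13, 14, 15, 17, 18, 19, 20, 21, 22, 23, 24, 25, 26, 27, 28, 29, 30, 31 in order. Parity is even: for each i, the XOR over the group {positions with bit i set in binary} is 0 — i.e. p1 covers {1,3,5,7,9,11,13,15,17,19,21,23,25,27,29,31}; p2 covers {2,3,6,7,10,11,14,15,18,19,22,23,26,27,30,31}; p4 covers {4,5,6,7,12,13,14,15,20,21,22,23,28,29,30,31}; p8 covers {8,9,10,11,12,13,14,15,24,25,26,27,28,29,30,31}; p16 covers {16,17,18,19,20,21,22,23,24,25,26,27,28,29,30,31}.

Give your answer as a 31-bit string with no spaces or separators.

Place data at non-parity positions: p1 p2 1 p4 0 1 1 p8 0 1 0 0 1 1 1 p16 1 0 1 0 1 1 0 0 0 1 0 1 0 0 1
p1 (pos 1,3,5,7,9,11,13,15,17,19,21,23,25,27,29,31): XOR of data positions = 1⊕0⊕1⊕0⊕0⊕1⊕1⊕1⊕1⊕1⊕0⊕0⊕0⊕0⊕1 = 0
p2 (pos 2,3,6,7,10,11,14,15,18,19,22,23,26,27,30,31): XOR of data positions = 1⊕1⊕1⊕1⊕0⊕1⊕1⊕0⊕1⊕1⊕0⊕1⊕0⊕0⊕1 = 0
p4 (pos 4,5,6,7,12,13,14,15,20,21,22,23,28,29,30,31): XOR of data positions = 0⊕1⊕1⊕0⊕1⊕1⊕1⊕0⊕1⊕1⊕0⊕1⊕0⊕0⊕1 = 1
p8 (pos 8,9,10,11,12,13,14,15,24,25,26,27,28,29,30,31): XOR of data positions = 0⊕1⊕0⊕0⊕1⊕1⊕1⊕0⊕0⊕1⊕0⊕1⊕0⊕0⊕1 = 1
p16 (pos 16,17,18,19,20,21,22,23,24,25,26,27,28,29,30,31): XOR of data positions = 1⊕0⊕1⊕0⊕1⊕1⊕0⊕0⊕0⊕1⊕0⊕1⊕0⊕0⊕1 = 1
Codeword: 0011011101001111101011000101001

0011011101001111101011000101001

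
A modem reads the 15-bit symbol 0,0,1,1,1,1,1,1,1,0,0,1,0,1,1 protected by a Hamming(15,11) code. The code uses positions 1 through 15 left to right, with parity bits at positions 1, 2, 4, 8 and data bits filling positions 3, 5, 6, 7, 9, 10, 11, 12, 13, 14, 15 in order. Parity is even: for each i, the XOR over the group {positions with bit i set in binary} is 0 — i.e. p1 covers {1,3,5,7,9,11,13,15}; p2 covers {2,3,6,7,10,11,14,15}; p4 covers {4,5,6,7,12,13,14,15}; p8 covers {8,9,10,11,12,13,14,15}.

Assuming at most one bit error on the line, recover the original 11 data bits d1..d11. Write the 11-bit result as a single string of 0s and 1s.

s1 (pos 1,3,5,7,9,11,13,15): 0⊕1⊕1⊕1⊕1⊕0⊕0⊕1 = 1
s2 (pos 2,3,6,7,10,11,14,15): 0⊕1⊕1⊕1⊕0⊕0⊕1⊕1 = 1
s4 (pos 4,5,6,7,12,13,14,15): 1⊕1⊕1⊕1⊕1⊕0⊕1⊕1 = 1
s8 (pos 8,9,10,11,12,13,14,15): 1⊕1⊕0⊕0⊕1⊕0⊕1⊕1 = 1
Syndrome s8…s1 = 1111 → error at position 15.
Flip position 15: 001111111001011 → 001111111001010
Read data bits from positions 3,5,6,7,9,10,11,12,13,14,15: 11111001010

11111001010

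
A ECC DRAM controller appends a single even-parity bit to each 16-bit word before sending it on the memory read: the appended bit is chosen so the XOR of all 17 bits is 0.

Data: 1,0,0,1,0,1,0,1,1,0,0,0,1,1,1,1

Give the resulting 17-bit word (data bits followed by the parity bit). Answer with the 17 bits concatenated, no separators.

XOR of the 16 data bits: 1⊕0⊕0⊕1⊕0⊕1⊕0⊕1⊕1⊕0⊕0⊕0⊕1⊕1⊕1⊕1 = 1
Parity bit = 1 (so all 17 bits XOR to 0).

10010101100011111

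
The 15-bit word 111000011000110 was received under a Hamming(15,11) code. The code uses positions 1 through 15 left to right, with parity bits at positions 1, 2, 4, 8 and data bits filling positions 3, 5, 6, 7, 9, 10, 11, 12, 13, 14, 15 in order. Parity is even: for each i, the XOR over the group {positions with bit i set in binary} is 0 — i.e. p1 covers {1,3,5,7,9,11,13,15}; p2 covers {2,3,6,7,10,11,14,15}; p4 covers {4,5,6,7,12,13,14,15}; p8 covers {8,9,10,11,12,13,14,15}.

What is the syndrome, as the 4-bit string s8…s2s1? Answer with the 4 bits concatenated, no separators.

0010

s1 (pos 1,3,5,7,9,11,13,15): 1⊕1⊕0⊕0⊕1⊕0⊕1⊕0 = 0
s2 (pos 2,3,6,7,10,11,14,15): 1⊕1⊕0⊕0⊕0⊕0⊕1⊕0 = 1
s4 (pos 4,5,6,7,12,13,14,15): 0⊕0⊕0⊕0⊕0⊕1⊕1⊕0 = 0
s8 (pos 8,9,10,11,12,13,14,15): 1⊕1⊕0⊕0⊕0⊕1⊕1⊕0 = 0
Syndrome s8…s1 = 0010 → error at position 2.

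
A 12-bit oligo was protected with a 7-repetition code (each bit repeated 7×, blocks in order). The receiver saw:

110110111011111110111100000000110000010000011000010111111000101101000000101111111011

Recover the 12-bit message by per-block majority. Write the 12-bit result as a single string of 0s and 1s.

Block 1 (1101101): 5 ones → 1
Block 2 (1101111): 6 ones → 1
Block 3 (1110111): 6 ones → 1
Block 4 (1000000): 1 one → 0
Block 5 (0011000): 2 ones → 0
Block 6 (0010000): 1 one → 0
Block 7 (0110000): 2 ones → 0
Block 8 (1011111): 6 ones → 1
Block 9 (1000101): 3 ones → 0
Block 10 (1010000): 2 ones → 0
Block 11 (0010111): 4 ones → 1
Block 12 (1111011): 6 ones → 1

111000010011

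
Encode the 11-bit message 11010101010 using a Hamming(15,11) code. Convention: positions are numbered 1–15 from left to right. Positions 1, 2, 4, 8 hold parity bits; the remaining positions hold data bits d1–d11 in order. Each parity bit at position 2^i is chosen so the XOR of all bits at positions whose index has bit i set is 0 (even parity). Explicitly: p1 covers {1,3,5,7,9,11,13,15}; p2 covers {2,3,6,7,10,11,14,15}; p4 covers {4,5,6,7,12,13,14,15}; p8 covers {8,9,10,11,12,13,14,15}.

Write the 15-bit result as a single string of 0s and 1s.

Place data at non-parity positions: p1 p2 1 p4 1 0 1 p8 0 1 0 1 0 1 0
p1 (pos 1,3,5,7,9,11,13,15): XOR of data positions = 1⊕1⊕1⊕0⊕0⊕0⊕0 = 1
p2 (pos 2,3,6,7,10,11,14,15): XOR of data positions = 1⊕0⊕1⊕1⊕0⊕1⊕0 = 0
p4 (pos 4,5,6,7,12,13,14,15): XOR of data positions = 1⊕0⊕1⊕1⊕0⊕1⊕0 = 0
p8 (pos 8,9,10,11,12,13,14,15): XOR of data positions = 0⊕1⊕0⊕1⊕0⊕1⊕0 = 1
Codeword: 101010110101010

101010110101010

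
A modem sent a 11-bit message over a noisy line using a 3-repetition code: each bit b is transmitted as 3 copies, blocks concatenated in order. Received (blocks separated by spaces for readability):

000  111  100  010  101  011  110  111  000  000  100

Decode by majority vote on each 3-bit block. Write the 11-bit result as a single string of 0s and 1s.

01001111000

Block 1 (000): 0 ones → 0
Block 2 (111): 3 ones → 1
Block 3 (100): 1 one → 0
Block 4 (010): 1 one → 0
Block 5 (101): 2 ones → 1
Block 6 (011): 2 ones → 1
Block 7 (110): 2 ones → 1
Block 8 (111): 3 ones → 1
Block 9 (000): 0 ones → 0
Block 10 (000): 0 ones → 0
Block 11 (100): 1 one → 0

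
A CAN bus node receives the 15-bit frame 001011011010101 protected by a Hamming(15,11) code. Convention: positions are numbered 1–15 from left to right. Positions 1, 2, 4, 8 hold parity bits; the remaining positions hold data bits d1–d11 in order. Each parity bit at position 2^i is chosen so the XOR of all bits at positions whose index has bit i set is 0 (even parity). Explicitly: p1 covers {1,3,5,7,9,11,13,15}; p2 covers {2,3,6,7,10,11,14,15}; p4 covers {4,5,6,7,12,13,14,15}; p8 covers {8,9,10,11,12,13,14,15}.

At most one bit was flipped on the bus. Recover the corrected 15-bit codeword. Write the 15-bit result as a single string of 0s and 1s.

s1 (pos 1,3,5,7,9,11,13,15): 0⊕1⊕1⊕0⊕1⊕1⊕1⊕1 = 0
s2 (pos 2,3,6,7,10,11,14,15): 0⊕1⊕1⊕0⊕0⊕1⊕0⊕1 = 0
s4 (pos 4,5,6,7,12,13,14,15): 0⊕1⊕1⊕0⊕0⊕1⊕0⊕1 = 0
s8 (pos 8,9,10,11,12,13,14,15): 1⊕1⊕0⊕1⊕0⊕1⊕0⊕1 = 1
Syndrome s8…s1 = 1000 → error at position 8.
Flip position 8: 001011011010101 → 001011001010101

001011001010101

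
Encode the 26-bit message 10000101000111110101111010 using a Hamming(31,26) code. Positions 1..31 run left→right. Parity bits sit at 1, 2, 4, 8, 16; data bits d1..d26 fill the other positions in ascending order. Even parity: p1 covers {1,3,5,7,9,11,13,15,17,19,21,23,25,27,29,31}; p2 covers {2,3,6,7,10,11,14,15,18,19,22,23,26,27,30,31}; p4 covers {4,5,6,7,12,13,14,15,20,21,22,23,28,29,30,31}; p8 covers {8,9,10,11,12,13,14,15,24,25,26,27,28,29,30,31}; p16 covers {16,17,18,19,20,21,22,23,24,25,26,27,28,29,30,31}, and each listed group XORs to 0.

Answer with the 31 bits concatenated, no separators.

Place data at non-parity positions: p1 p2 1 p4 0 0 0 p8 0 1 0 1 0 0 0 p16 1 1 1 1 1 0 1 0 1 1 1 1 0 1 0
p1 (pos 1,3,5,7,9,11,13,15,17,19,21,23,25,27,29,31): XOR of data positions = 1⊕0⊕0⊕0⊕0⊕0⊕0⊕1⊕1⊕1⊕1⊕1⊕1⊕0⊕0 = 1
p2 (pos 2,3,6,7,10,11,14,15,18,19,22,23,26,27,30,31): XOR of data positions = 1⊕0⊕0⊕1⊕0⊕0⊕0⊕1⊕1⊕0⊕1⊕1⊕1⊕1⊕0 = 0
p4 (pos 4,5,6,7,12,13,14,15,20,21,22,23,28,29,30,31): XOR of data positions = 0⊕0⊕0⊕1⊕0⊕0⊕0⊕1⊕1⊕0⊕1⊕1⊕0⊕1⊕0 = 0
p8 (pos 8,9,10,11,12,13,14,15,24,25,26,27,28,29,30,31): XOR of data positions = 0⊕1⊕0⊕1⊕0⊕0⊕0⊕0⊕1⊕1⊕1⊕1⊕0⊕1⊕0 = 1
p16 (pos 16,17,18,19,20,21,22,23,24,25,26,27,28,29,30,31): XOR of data positions = 1⊕1⊕1⊕1⊕1⊕0⊕1⊕0⊕1⊕1⊕1⊕1⊕0⊕1⊕0 = 1
Codeword: 1010000101010001111110101111010

1010000101010001111110101111010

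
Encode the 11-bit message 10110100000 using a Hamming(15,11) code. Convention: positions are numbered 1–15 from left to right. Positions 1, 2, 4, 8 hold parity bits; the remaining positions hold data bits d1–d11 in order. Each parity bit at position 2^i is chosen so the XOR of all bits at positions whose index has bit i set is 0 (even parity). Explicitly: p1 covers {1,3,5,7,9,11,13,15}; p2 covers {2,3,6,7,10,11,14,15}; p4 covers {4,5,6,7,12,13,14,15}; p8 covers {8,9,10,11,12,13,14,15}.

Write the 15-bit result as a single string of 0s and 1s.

Place data at non-parity positions: p1 p2 1 p4 0 1 1 p8 0 1 0 0 0 0 0
p1 (pos 1,3,5,7,9,11,13,15): XOR of data positions = 1⊕0⊕1⊕0⊕0⊕0⊕0 = 0
p2 (pos 2,3,6,7,10,11,14,15): XOR of data positions = 1⊕1⊕1⊕1⊕0⊕0⊕0 = 0
p4 (pos 4,5,6,7,12,13,14,15): XOR of data positions = 0⊕1⊕1⊕0⊕0⊕0⊕0 = 0
p8 (pos 8,9,10,11,12,13,14,15): XOR of data positions = 0⊕1⊕0⊕0⊕0⊕0⊕0 = 1
Codeword: 001001110100000

001001110100000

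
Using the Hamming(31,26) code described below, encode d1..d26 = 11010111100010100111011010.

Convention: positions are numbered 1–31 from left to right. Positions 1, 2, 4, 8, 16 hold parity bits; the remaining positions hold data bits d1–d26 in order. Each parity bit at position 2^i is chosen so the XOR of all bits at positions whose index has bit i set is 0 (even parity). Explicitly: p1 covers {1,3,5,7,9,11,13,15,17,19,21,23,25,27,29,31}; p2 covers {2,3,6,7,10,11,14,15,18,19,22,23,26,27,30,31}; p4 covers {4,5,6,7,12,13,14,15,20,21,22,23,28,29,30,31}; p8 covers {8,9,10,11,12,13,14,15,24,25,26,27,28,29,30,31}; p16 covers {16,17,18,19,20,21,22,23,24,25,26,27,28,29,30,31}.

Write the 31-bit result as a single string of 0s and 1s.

0010101101111000010100111011010

Place data at non-parity positions: p1 p2 1 p4 1 0 1 p8 0 1 1 1 1 0 0 p16 0 1 0 1 0 0 1 1 1 0 1 1 0 1 0
p1 (pos 1,3,5,7,9,11,13,15,17,19,21,23,25,27,29,31): XOR of data positions = 1⊕1⊕1⊕0⊕1⊕1⊕0⊕0⊕0⊕0⊕1⊕1⊕1⊕0⊕0 = 0
p2 (pos 2,3,6,7,10,11,14,15,18,19,22,23,26,27,30,31): XOR of data positions = 1⊕0⊕1⊕1⊕1⊕0⊕0⊕1⊕0⊕0⊕1⊕0⊕1⊕1⊕0 = 0
p4 (pos 4,5,6,7,12,13,14,15,20,21,22,23,28,29,30,31): XOR of data positions = 1⊕0⊕1⊕1⊕1⊕0⊕0⊕1⊕0⊕0⊕1⊕1⊕0⊕1⊕0 = 0
p8 (pos 8,9,10,11,12,13,14,15,24,25,26,27,28,29,30,31): XOR of data positions = 0⊕1⊕1⊕1⊕1⊕0⊕0⊕1⊕1⊕0⊕1⊕1⊕0⊕1⊕0 = 1
p16 (pos 16,17,18,19,20,21,22,23,24,25,26,27,28,29,30,31): XOR of data positions = 0⊕1⊕0⊕1⊕0⊕0⊕1⊕1⊕1⊕0⊕1⊕1⊕0⊕1⊕0 = 0
Codeword: 0010101101111000010100111011010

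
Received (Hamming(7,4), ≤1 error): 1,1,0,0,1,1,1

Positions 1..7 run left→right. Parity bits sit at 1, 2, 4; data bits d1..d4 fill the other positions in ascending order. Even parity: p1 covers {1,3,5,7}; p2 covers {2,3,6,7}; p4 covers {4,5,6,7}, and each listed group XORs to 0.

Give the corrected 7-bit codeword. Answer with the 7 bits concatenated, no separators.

1100110

s1 (pos 1,3,5,7): 1⊕0⊕1⊕1 = 1
s2 (pos 2,3,6,7): 1⊕0⊕1⊕1 = 1
s4 (pos 4,5,6,7): 0⊕1⊕1⊕1 = 1
Syndrome s4…s1 = 111 → error at position 7.
Flip position 7: 1100111 → 1100110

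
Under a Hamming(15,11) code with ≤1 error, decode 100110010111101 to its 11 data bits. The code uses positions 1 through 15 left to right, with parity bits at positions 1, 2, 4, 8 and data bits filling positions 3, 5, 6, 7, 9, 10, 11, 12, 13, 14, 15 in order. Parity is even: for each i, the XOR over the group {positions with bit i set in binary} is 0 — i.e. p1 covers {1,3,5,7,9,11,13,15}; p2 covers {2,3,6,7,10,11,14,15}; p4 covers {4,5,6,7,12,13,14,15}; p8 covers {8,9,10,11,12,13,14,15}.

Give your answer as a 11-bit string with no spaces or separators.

01010111101

s1 (pos 1,3,5,7,9,11,13,15): 1⊕0⊕1⊕0⊕0⊕1⊕1⊕1 = 1
s2 (pos 2,3,6,7,10,11,14,15): 0⊕0⊕0⊕0⊕1⊕1⊕0⊕1 = 1
s4 (pos 4,5,6,7,12,13,14,15): 1⊕1⊕0⊕0⊕1⊕1⊕0⊕1 = 1
s8 (pos 8,9,10,11,12,13,14,15): 1⊕0⊕1⊕1⊕1⊕1⊕0⊕1 = 0
Syndrome s8…s1 = 0111 → error at position 7.
Flip position 7: 100110010111101 → 100110110111101
Read data bits from positions 3,5,6,7,9,10,11,12,13,14,15: 01010111101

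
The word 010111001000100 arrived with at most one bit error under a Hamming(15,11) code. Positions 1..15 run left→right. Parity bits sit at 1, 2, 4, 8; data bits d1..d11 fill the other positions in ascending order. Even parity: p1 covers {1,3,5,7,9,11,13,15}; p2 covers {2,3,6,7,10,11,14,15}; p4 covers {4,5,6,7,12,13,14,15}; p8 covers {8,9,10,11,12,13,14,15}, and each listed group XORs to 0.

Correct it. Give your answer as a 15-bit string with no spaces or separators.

s1 (pos 1,3,5,7,9,11,13,15): 0⊕0⊕1⊕0⊕1⊕0⊕1⊕0 = 1
s2 (pos 2,3,6,7,10,11,14,15): 1⊕0⊕1⊕0⊕0⊕0⊕0⊕0 = 0
s4 (pos 4,5,6,7,12,13,14,15): 1⊕1⊕1⊕0⊕0⊕1⊕0⊕0 = 0
s8 (pos 8,9,10,11,12,13,14,15): 0⊕1⊕0⊕0⊕0⊕1⊕0⊕0 = 0
Syndrome s8…s1 = 0001 → error at position 1.
Flip position 1: 010111001000100 → 110111001000100

110111001000100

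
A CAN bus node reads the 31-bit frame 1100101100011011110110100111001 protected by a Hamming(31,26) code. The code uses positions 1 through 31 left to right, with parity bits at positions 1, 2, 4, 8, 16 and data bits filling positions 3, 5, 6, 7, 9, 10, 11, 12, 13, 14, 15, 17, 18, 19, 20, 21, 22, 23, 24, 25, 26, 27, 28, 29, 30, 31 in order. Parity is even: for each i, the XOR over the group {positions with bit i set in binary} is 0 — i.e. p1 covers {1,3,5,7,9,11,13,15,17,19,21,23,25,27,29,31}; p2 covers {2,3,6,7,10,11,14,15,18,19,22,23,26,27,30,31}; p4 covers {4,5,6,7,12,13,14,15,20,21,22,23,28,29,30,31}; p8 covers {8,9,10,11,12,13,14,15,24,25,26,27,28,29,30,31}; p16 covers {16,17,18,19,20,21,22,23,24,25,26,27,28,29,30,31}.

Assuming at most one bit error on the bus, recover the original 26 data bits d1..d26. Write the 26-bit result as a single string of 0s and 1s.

s1 (pos 1,3,5,7,9,11,13,15,17,19,21,23,25,27,29,31): 1⊕0⊕1⊕1⊕0⊕0⊕1⊕1⊕1⊕0⊕1⊕1⊕0⊕1⊕0⊕1 = 0
s2 (pos 2,3,6,7,10,11,14,15,18,19,22,23,26,27,30,31): 1⊕0⊕0⊕1⊕0⊕0⊕0⊕1⊕1⊕0⊕0⊕1⊕1⊕1⊕0⊕1 = 0
s4 (pos 4,5,6,7,12,13,14,15,20,21,22,23,28,29,30,31): 0⊕1⊕0⊕1⊕1⊕1⊕0⊕1⊕1⊕1⊕0⊕1⊕1⊕0⊕0⊕1 = 0
s8 (pos 8,9,10,11,12,13,14,15,24,25,26,27,28,29,30,31): 1⊕0⊕0⊕0⊕1⊕1⊕0⊕1⊕0⊕0⊕1⊕1⊕1⊕0⊕0⊕1 = 0
s16 (pos 16,17,18,19,20,21,22,23,24,25,26,27,28,29,30,31): 1⊕1⊕1⊕0⊕1⊕1⊕0⊕1⊕0⊕0⊕1⊕1⊕1⊕0⊕0⊕1 = 0
Syndrome s16…s1 = 00000 → no error.
Read data bits from positions 3,5,6,7,9,10,11,12,13,14,15,17,18,19,20,21,22,23,24,25,26,27,28,29,30,31: 01010001101110110100111001

01010001101110110100111001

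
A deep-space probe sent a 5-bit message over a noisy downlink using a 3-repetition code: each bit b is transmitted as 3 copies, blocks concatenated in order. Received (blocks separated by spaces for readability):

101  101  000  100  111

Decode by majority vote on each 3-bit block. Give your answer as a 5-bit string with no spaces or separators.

11001

Block 1 (101): 2 ones → 1
Block 2 (101): 2 ones → 1
Block 3 (000): 0 ones → 0
Block 4 (100): 1 one → 0
Block 5 (111): 3 ones → 1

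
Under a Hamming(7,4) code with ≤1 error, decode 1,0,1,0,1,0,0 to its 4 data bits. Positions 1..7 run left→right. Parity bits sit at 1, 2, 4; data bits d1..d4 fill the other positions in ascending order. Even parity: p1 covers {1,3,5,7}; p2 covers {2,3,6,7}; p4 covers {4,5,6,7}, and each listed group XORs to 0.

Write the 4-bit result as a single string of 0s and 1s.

1101

s1 (pos 1,3,5,7): 1⊕1⊕1⊕0 = 1
s2 (pos 2,3,6,7): 0⊕1⊕0⊕0 = 1
s4 (pos 4,5,6,7): 0⊕1⊕0⊕0 = 1
Syndrome s4…s1 = 111 → error at position 7.
Flip position 7: 1010100 → 1010101
Read data bits from positions 3,5,6,7: 1101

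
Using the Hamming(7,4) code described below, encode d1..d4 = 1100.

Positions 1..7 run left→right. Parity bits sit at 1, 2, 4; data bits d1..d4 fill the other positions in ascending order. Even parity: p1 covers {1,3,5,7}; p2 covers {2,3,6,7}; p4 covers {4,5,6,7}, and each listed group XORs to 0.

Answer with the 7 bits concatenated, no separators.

Place data at non-parity positions: p1 p2 1 p4 1 0 0
p1 (pos 1,3,5,7): XOR of data positions = 1⊕1⊕0 = 0
p2 (pos 2,3,6,7): XOR of data positions = 1⊕0⊕0 = 1
p4 (pos 4,5,6,7): XOR of data positions = 1⊕0⊕0 = 1
Codeword: 0111100

0111100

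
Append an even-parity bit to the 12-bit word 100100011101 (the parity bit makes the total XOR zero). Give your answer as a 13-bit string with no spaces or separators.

XOR of the 12 data bits: 1⊕0⊕0⊕1⊕0⊕0⊕0⊕1⊕1⊕1⊕0⊕1 = 0
Parity bit = 0 (so all 13 bits XOR to 0).

1001000111010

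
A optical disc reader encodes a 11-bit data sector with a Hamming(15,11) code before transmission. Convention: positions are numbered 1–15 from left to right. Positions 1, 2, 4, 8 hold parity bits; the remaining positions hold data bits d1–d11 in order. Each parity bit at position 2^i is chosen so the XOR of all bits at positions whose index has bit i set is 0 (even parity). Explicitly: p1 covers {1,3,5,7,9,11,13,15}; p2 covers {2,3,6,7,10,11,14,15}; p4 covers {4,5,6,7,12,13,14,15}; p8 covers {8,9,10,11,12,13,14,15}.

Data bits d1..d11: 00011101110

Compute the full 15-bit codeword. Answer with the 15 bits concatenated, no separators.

Place data at non-parity positions: p1 p2 0 p4 0 0 1 p8 1 1 0 1 1 1 0
p1 (pos 1,3,5,7,9,11,13,15): XOR of data positions = 0⊕0⊕1⊕1⊕0⊕1⊕0 = 1
p2 (pos 2,3,6,7,10,11,14,15): XOR of data positions = 0⊕0⊕1⊕1⊕0⊕1⊕0 = 1
p4 (pos 4,5,6,7,12,13,14,15): XOR of data positions = 0⊕0⊕1⊕1⊕1⊕1⊕0 = 0
p8 (pos 8,9,10,11,12,13,14,15): XOR of data positions = 1⊕1⊕0⊕1⊕1⊕1⊕0 = 1
Codeword: 110000111101110

110000111101110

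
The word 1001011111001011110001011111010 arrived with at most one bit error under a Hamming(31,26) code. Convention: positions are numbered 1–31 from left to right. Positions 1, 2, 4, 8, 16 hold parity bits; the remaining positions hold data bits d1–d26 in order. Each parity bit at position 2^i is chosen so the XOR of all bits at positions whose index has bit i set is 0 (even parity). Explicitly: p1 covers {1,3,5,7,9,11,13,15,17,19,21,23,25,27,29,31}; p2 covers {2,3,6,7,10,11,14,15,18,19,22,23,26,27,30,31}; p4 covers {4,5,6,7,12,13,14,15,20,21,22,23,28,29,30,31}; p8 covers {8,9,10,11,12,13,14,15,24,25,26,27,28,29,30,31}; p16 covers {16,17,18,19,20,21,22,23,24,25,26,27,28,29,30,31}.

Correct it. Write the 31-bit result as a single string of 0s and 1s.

1001011110001011110001011111010

s1 (pos 1,3,5,7,9,11,13,15,17,19,21,23,25,27,29,31): 1⊕0⊕0⊕1⊕1⊕0⊕1⊕1⊕1⊕0⊕0⊕0⊕1⊕1⊕0⊕0 = 0
s2 (pos 2,3,6,7,10,11,14,15,18,19,22,23,26,27,30,31): 0⊕0⊕1⊕1⊕1⊕0⊕0⊕1⊕1⊕0⊕1⊕0⊕1⊕1⊕1⊕0 = 1
s4 (pos 4,5,6,7,12,13,14,15,20,21,22,23,28,29,30,31): 1⊕0⊕1⊕1⊕0⊕1⊕0⊕1⊕0⊕0⊕1⊕0⊕1⊕0⊕1⊕0 = 0
s8 (pos 8,9,10,11,12,13,14,15,24,25,26,27,28,29,30,31): 1⊕1⊕1⊕0⊕0⊕1⊕0⊕1⊕1⊕1⊕1⊕1⊕1⊕0⊕1⊕0 = 1
s16 (pos 16,17,18,19,20,21,22,23,24,25,26,27,28,29,30,31): 1⊕1⊕1⊕0⊕0⊕0⊕1⊕0⊕1⊕1⊕1⊕1⊕1⊕0⊕1⊕0 = 0
Syndrome s16…s1 = 01010 → error at position 10.
Flip position 10: 1001011111001011110001011111010 → 1001011110001011110001011111010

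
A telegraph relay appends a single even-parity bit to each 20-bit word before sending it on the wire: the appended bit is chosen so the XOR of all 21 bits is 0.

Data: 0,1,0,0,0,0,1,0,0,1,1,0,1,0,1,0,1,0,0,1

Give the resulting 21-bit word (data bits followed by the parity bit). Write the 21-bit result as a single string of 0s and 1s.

XOR of the 20 data bits: 0⊕1⊕0⊕0⊕0⊕0⊕1⊕0⊕0⊕1⊕1⊕0⊕1⊕0⊕1⊕0⊕1⊕0⊕0⊕1 = 0
Parity bit = 0 (so all 21 bits XOR to 0).

010000100110101010010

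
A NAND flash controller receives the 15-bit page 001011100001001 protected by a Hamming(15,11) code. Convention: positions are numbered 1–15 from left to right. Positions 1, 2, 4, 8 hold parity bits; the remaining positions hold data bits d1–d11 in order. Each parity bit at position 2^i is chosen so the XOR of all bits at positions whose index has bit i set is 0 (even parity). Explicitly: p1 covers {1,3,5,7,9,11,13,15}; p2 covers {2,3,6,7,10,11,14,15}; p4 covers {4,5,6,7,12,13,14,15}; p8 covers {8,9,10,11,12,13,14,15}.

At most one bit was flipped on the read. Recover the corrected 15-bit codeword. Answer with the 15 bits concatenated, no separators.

s1 (pos 1,3,5,7,9,11,13,15): 0⊕1⊕1⊕1⊕0⊕0⊕0⊕1 = 0
s2 (pos 2,3,6,7,10,11,14,15): 0⊕1⊕1⊕1⊕0⊕0⊕0⊕1 = 0
s4 (pos 4,5,6,7,12,13,14,15): 0⊕1⊕1⊕1⊕1⊕0⊕0⊕1 = 1
s8 (pos 8,9,10,11,12,13,14,15): 0⊕0⊕0⊕0⊕1⊕0⊕0⊕1 = 0
Syndrome s8…s1 = 0100 → error at position 4.
Flip position 4: 001011100001001 → 001111100001001

001111100001001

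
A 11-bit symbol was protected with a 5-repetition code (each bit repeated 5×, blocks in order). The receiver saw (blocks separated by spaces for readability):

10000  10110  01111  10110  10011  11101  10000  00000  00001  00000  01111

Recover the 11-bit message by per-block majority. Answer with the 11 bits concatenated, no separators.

Block 1 (10000): 1 one → 0
Block 2 (10110): 3 ones → 1
Block 3 (01111): 4 ones → 1
Block 4 (10110): 3 ones → 1
Block 5 (10011): 3 ones → 1
Block 6 (11101): 4 ones → 1
Block 7 (10000): 1 one → 0
Block 8 (00000): 0 ones → 0
Block 9 (00001): 1 one → 0
Block 10 (00000): 0 ones → 0
Block 11 (01111): 4 ones → 1

01111100001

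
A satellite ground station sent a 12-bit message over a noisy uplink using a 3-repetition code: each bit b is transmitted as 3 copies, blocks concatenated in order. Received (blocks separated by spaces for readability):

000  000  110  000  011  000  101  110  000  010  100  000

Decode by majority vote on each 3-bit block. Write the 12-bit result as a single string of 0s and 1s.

Block 1 (000): 0 ones → 0
Block 2 (000): 0 ones → 0
Block 3 (110): 2 ones → 1
Block 4 (000): 0 ones → 0
Block 5 (011): 2 ones → 1
Block 6 (000): 0 ones → 0
Block 7 (101): 2 ones → 1
Block 8 (110): 2 ones → 1
Block 9 (000): 0 ones → 0
Block 10 (010): 1 one → 0
Block 11 (100): 1 one → 0
Block 12 (000): 0 ones → 0

001010110000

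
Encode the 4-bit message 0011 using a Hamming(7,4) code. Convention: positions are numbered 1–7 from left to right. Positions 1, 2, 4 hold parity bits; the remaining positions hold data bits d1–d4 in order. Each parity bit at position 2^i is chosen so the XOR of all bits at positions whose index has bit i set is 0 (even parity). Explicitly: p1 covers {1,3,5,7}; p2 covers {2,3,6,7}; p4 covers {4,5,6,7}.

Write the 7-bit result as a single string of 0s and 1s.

1000011

Place data at non-parity positions: p1 p2 0 p4 0 1 1
p1 (pos 1,3,5,7): XOR of data positions = 0⊕0⊕1 = 1
p2 (pos 2,3,6,7): XOR of data positions = 0⊕1⊕1 = 0
p4 (pos 4,5,6,7): XOR of data positions = 0⊕1⊕1 = 0
Codeword: 1000011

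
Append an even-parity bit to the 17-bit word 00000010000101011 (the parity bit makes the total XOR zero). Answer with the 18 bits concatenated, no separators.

000000100001010111

XOR of the 17 data bits: 0⊕0⊕0⊕0⊕0⊕0⊕1⊕0⊕0⊕0⊕0⊕1⊕0⊕1⊕0⊕1⊕1 = 1
Parity bit = 1 (so all 18 bits XOR to 0).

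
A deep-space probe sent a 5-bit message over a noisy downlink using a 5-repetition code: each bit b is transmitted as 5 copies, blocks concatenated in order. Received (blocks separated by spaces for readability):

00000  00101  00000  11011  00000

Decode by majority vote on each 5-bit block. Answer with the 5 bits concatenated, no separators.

00010

Block 1 (00000): 0 ones → 0
Block 2 (00101): 2 ones → 0
Block 3 (00000): 0 ones → 0
Block 4 (11011): 4 ones → 1
Block 5 (00000): 0 ones → 0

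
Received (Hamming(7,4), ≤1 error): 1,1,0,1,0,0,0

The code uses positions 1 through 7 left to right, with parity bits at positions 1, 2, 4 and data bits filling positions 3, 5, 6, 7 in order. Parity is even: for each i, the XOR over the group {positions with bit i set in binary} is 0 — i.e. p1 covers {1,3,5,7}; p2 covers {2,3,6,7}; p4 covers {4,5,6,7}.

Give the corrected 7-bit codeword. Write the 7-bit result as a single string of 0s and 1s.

1101001

s1 (pos 1,3,5,7): 1⊕0⊕0⊕0 = 1
s2 (pos 2,3,6,7): 1⊕0⊕0⊕0 = 1
s4 (pos 4,5,6,7): 1⊕0⊕0⊕0 = 1
Syndrome s4…s1 = 111 → error at position 7.
Flip position 7: 1101000 → 1101001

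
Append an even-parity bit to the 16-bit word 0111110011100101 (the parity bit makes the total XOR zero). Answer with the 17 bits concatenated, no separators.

01111100111001010

XOR of the 16 data bits: 0⊕1⊕1⊕1⊕1⊕1⊕0⊕0⊕1⊕1⊕1⊕0⊕0⊕1⊕0⊕1 = 0
Parity bit = 0 (so all 17 bits XOR to 0).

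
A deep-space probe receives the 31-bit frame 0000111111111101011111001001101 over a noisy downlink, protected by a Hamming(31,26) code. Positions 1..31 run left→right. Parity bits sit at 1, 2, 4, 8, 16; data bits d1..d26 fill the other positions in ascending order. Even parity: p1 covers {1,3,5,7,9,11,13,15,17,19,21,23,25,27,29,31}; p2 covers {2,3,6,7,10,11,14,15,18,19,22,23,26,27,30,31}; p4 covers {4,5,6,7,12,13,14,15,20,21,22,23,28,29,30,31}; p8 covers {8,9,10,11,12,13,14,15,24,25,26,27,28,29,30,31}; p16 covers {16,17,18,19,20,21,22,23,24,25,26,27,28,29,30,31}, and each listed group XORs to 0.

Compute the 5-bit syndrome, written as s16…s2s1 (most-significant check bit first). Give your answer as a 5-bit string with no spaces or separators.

s1 (pos 1,3,5,7,9,11,13,15,17,19,21,23,25,27,29,31): 0⊕0⊕1⊕1⊕1⊕1⊕1⊕0⊕0⊕1⊕1⊕0⊕1⊕0⊕1⊕1 = 0
s2 (pos 2,3,6,7,10,11,14,15,18,19,22,23,26,27,30,31): 0⊕0⊕1⊕1⊕1⊕1⊕1⊕0⊕1⊕1⊕1⊕0⊕0⊕0⊕0⊕1 = 1
s4 (pos 4,5,6,7,12,13,14,15,20,21,22,23,28,29,30,31): 0⊕1⊕1⊕1⊕1⊕1⊕1⊕0⊕1⊕1⊕1⊕0⊕1⊕1⊕0⊕1 = 0
s8 (pos 8,9,10,11,12,13,14,15,24,25,26,27,28,29,30,31): 1⊕1⊕1⊕1⊕1⊕1⊕1⊕0⊕0⊕1⊕0⊕0⊕1⊕1⊕0⊕1 = 1
s16 (pos 16,17,18,19,20,21,22,23,24,25,26,27,28,29,30,31): 1⊕0⊕1⊕1⊕1⊕1⊕1⊕0⊕0⊕1⊕0⊕0⊕1⊕1⊕0⊕1 = 0
Syndrome s16…s1 = 01010 → error at position 10.

01010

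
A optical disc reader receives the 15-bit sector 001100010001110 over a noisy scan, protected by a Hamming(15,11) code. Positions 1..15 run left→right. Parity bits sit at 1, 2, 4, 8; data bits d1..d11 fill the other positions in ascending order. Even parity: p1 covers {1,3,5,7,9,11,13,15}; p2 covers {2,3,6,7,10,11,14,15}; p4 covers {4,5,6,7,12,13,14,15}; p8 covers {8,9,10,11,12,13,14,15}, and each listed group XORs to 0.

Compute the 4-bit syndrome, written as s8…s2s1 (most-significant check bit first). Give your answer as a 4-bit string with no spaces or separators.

0000

s1 (pos 1,3,5,7,9,11,13,15): 0⊕1⊕0⊕0⊕0⊕0⊕1⊕0 = 0
s2 (pos 2,3,6,7,10,11,14,15): 0⊕1⊕0⊕0⊕0⊕0⊕1⊕0 = 0
s4 (pos 4,5,6,7,12,13,14,15): 1⊕0⊕0⊕0⊕1⊕1⊕1⊕0 = 0
s8 (pos 8,9,10,11,12,13,14,15): 1⊕0⊕0⊕0⊕1⊕1⊕1⊕0 = 0
Syndrome s8…s1 = 0000 → no error.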